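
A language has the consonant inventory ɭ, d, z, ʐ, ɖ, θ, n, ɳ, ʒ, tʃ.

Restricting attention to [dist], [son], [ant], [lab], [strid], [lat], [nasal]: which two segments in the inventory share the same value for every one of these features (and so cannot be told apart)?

On the given features, /tʃ/ and /ʒ/ have an identical profile: [+distributed], [−sonorant], [−anterior], [−labial], [+strident], [−lateral], [−nasal]. No other two segments in the inventory coincide on all 7 features. (They do differ in [voice] and [continuant], which are not among the given features.)

tʃ, ʒ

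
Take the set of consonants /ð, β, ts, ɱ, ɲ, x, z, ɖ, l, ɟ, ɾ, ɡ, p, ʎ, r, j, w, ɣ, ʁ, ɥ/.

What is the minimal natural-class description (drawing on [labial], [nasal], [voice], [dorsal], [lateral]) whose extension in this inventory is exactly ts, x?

The class [-voice], [-labial] has exactly /ts, x/ as its extension in this inventory. No smaller conjunction from the listed features achieves this: [-labial] alone would also admit /ð, ɲ, z, ɖ, …/; [-voice] alone would also admit /p/; and checking the remaining single features turns up none with this extension.

[-voice, -labial]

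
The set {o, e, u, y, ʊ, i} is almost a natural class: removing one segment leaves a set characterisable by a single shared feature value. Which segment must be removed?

ʊ

The remaining segments after removing /ʊ/ share [+tense]; /ʊ/ (high back rounded lax vowel) is [−tense]. For every other candidate removal, the leftover set fails to share any single feature value that the removed segment lacks.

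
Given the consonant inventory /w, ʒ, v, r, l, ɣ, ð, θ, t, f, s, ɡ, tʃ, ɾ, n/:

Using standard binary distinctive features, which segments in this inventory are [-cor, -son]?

Eliminate segments failing any feature: /w/ is [+sonorant]; /ʒ, r, l, ð, θ, t, s, tʃ, ɾ, n/ are [+coronal]. The remaining /v, ɣ, f, ɡ/ satisfy [-coronal], [-sonorant].

v, ɣ, f, ɡ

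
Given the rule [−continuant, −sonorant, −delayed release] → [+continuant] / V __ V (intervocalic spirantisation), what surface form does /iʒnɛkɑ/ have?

[iʒnɛxɑ]

Only /k/ occurs between two vowels (/ɛ/ __ /ɑ/) and matches the structural description. It is a voiceless velar stop, so [−continuant, −sonorant, −delayed release] holds; changing it to [+continuant] with all other features held fixed yields /x/ (voiceless velar fricative). No other segment meets both the structural description and the environment, so the output is [iʒnɛxɑ].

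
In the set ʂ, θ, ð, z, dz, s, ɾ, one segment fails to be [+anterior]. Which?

ʂ

/ð, dz, z, θ, s, ɾ/ are all [+anterior]; /ʂ/ (voiceless retroflex fricative) is [−anterior].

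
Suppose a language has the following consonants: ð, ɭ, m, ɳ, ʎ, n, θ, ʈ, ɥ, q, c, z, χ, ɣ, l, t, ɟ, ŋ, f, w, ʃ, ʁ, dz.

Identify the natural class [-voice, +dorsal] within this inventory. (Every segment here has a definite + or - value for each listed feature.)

Checking each segment against [-voice], [+dorsal]: /q/ (voiceless uvular stop), /c/ (voiceless palatal stop), /χ/ (voiceless uvular fricative) satisfy every feature; every other segment in the inventory fails at least one.

q, c, χ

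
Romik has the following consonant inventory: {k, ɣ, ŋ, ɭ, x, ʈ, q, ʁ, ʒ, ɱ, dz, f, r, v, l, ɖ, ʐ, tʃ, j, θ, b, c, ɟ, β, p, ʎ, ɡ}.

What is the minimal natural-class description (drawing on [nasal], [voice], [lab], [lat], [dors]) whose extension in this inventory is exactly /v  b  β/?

[+voice, −nasal, +lab]

/v, b, β/ are all [+voice], [−nasal], [+labial], and no other segment in the inventory matches all three values. Dropping any one of them over-generates: [−nasal, +labial] alone would also admit /f, p/; [+voice, +labial] alone would also admit /ɱ/; [+voice, −nasal] alone would also admit /ɣ, ɭ, ʁ, ʒ, …/. No other combination of two listed features picks out exactly this set either, so fewer than three features will not do.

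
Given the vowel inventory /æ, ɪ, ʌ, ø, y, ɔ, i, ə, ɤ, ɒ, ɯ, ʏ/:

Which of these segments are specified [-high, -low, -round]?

Eliminate segments failing any feature: /æ, ɒ/ are [+low]; /ɪ, y, i, ɯ, ʏ/ are [+high]; /ø, ɔ/ are [+round]. The remaining /ʌ, ə, ɤ/ satisfy [-high], [-low], [-round].

ʌ, ə, ɤ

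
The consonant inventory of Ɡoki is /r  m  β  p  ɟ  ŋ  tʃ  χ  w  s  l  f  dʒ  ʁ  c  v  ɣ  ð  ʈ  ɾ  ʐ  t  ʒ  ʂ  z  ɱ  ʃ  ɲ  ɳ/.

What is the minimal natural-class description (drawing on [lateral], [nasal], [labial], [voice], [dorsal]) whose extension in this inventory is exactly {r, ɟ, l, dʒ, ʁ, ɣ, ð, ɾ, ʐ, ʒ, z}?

[+voice, −nasal, −labial]

The class [+voice], [−nasal], [−labial] has exactly /r, ɟ, l, dʒ, ʁ, ɣ, ð, ɾ, ʐ, ʒ, z/ as its extension in this inventory. No smaller conjunction from the listed features achieves this: [−nasal, −labial] alone would also admit /tʃ, χ, s, c, …/; [+voice, −labial] alone would also admit /ŋ, ɲ, ɳ/; [+voice, −nasal] alone would also admit /β, w, v/; and checking the remaining two-feature bundles turns up none with this extension.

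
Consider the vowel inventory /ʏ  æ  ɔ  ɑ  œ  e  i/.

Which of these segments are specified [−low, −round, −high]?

e

Eliminate segments failing any feature: /ʏ, ɔ, œ/ are [+round]; /æ, ɑ/ are [+low]; /i/ is [+high]. The remaining /e/ satisfy [−low], [−round], [−high].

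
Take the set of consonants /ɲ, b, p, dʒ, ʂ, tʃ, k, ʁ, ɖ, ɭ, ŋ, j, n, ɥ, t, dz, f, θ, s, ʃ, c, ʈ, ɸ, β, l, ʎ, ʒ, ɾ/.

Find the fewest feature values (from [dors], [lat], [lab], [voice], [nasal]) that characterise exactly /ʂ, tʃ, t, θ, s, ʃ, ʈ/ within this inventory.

[-voice, -lab, -dors]

Every target segment is [-voice], [-labial], [-dorsal]; each remaining inventory member fails at least one of these. Each conjunct is needed — [-labial, -dorsal] alone would also admit /dʒ, ɖ, ɭ, n, …/; [-voice, -dorsal] alone would also admit /p, f, ɸ/; [-voice, -labial] alone would also admit /k, c/ — and no other combination of two listed features has exactly this extension, so three is the minimum.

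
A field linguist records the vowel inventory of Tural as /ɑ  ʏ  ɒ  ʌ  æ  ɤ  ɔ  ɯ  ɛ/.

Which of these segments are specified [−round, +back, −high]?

ɑ, ʌ, ɤ

First, the [−round] segments are /ɑ, ʌ, æ, ɤ, ɯ, ɛ/.
Within that set, [+back] gives /ɑ, ʌ, ɤ, ɯ/.
Of those, [−high] leaves /ɑ, ʌ, ɤ/.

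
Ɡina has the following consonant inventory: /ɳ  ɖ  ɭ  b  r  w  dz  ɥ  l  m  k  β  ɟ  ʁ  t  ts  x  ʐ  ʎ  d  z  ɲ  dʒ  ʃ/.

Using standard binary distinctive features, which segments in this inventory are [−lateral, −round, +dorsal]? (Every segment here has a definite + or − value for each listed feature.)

k, ɟ, ʁ, x, ɲ

First, the [−lateral] segments are /ɳ, ɖ, b, r, w, dz, ɥ, m, k, β, ɟ, ʁ, t, ts, x, ʐ, d, z, ɲ, dʒ, ʃ/.
Intersecting with [−round] gives /ɳ, ɖ, b, r, dz, m, k, β, ɟ, ʁ, t, ts, x, ʐ, d, z, ɲ, dʒ, ʃ/.
Intersecting with [+dorsal] leaves /k, ɟ, ʁ, x, ɲ/.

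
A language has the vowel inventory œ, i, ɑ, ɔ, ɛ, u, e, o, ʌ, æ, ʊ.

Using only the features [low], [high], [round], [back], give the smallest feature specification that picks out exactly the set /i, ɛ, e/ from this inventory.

The class [−low], [−back], [−round] has exactly /i, ɛ, e/ as its extension in this inventory. No smaller conjunction from the listed features achieves this: [−back, −round] alone would also admit /æ/; [−low, −round] alone would also admit /ʌ/; [−low, −back] alone would also admit /œ/; and checking the remaining two-feature bundles turns up none with this extension.

[−low, −back, −round]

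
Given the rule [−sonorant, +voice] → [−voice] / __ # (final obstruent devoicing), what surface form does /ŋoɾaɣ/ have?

[ŋoɾax]

/ɣ/ satisfies [−sonorant, +voice] and sits in __ #. The [−voice] counterpart of the voiced velar fricative is /x/. Other segments in /ŋoɾaɣ/ either fail the structural description or are not in the environment, so the surface form is [ŋoɾax].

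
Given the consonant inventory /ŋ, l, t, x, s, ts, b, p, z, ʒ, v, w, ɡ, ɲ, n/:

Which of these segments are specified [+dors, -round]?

Eliminate segments failing any feature: /l, t, s, ts, b, p, z, ʒ, v, n/ are [-dorsal]; /w/ is [+round]. The remaining /ŋ, x, ɡ, ɲ/ satisfy [+dorsal], [-round].

ŋ, x, ɡ, ɲ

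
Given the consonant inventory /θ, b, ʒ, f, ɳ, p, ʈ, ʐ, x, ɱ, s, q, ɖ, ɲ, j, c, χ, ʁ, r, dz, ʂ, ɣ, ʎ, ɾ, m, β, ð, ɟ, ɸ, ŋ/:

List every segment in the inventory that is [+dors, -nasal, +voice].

Checking each segment against [+dorsal], [-nasal], [+voice]: /j/ (palatal glide), /ʁ/ (voiced uvular fricative), /ɣ/ (voiced velar fricative), /ʎ/ (palatal lateral approximant), /ɟ/ (voiced palatal stop) satisfy every feature; every other segment in the inventory fails at least one.

j, ʁ, ɣ, ʎ, ɟ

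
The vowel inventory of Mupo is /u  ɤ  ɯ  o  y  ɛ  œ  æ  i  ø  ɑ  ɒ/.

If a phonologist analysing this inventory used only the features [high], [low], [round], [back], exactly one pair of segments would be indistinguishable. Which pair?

ø, œ

On the given features, /ø/ and /œ/ have an identical profile: [−high], [−low], [+round], [−back]. No other two segments in the inventory coincide on all 4 features. (They do differ in [tense], which is not among the given features.)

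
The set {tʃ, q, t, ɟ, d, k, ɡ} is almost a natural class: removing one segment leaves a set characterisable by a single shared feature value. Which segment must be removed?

tʃ

/ɟ, ɡ, d, t, k, q/ are all [−delayed release], but /tʃ/ (voiceless postalveolar affricate) is [+delayed release]. No other single segment can be removed to leave a set sharing one feature value that the removed segment lacks, so /tʃ/ is the odd one out.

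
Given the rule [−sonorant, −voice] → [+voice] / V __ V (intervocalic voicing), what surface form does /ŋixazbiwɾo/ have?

[ŋiɣazbiwɾo]

/x/ satisfies [−sonorant, −voice] and sits in V __ V. The [+voice] counterpart of the voiceless velar fricative is /ɣ/. Other segments in /ŋixazbiwɾo/ either fail the structural description or are not in the environment, so the surface form is [ŋiɣazbiwɾo].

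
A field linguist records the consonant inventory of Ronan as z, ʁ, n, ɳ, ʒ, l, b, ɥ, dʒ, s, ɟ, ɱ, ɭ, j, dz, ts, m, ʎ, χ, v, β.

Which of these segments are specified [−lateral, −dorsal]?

Checking each segment against [−lateral], [−dorsal]: /z/ (voiced alveolar fricative), /n/ (alveolar nasal), /ɳ/ (retroflex nasal), /ʒ/ (voiced postalveolar fricative), /b/ (voiced bilabial stop), /dʒ/ (voiced postalveolar affricate), among others, satisfy every feature; every other segment in the inventory fails at least one.

z, n, ɳ, ʒ, b, dʒ, s, ɱ, dz, ts, m, v, β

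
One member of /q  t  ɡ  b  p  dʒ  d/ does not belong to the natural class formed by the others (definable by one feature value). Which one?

The remaining segments after removing /dʒ/ share [-delayed release]; /dʒ/ (voiced postalveolar affricate) is [+delayed release]. For every other candidate removal, the leftover set fails to share any single feature value that the removed segment lacks.

dʒ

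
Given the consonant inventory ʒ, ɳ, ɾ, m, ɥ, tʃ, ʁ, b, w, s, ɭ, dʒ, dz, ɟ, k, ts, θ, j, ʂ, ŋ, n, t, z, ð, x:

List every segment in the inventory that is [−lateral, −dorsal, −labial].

Among the inventory, the [−lateral] segments are /ʒ, ɳ, ɾ, m, ɥ, tʃ, ʁ, b, w, s, dʒ, dz, ɟ, k, ts, θ, j, ʂ, ŋ, n, t, z, ð, x/.
Among these, [−dorsal] gives /ʒ, ɳ, ɾ, m, tʃ, b, s, dʒ, dz, ts, θ, ʂ, n, t, z, ð/.
Within that set, [−labial] leaves /ʒ, ɳ, ɾ, tʃ, s, dʒ, dz, ts, θ, ʂ, n, t, z, ð/.

ʒ, ɳ, ɾ, tʃ, s, dʒ, dz, ts, θ, ʂ, n, t, z, ð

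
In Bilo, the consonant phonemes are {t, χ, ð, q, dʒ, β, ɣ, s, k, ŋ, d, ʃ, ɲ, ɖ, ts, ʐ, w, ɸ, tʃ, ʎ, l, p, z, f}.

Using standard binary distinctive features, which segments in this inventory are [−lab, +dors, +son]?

ŋ, ɲ, ʎ

Checking each segment against [−labial], [+dorsal], [+sonorant]: /ŋ/ (velar nasal), /ɲ/ (palatal nasal), /ʎ/ (palatal lateral approximant) satisfy every feature; every other segment in the inventory fails at least one.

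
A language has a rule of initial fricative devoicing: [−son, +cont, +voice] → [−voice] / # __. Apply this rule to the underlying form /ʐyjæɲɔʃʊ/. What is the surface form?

[ʂyjæɲɔʃʊ]

The only segment in the rule's environment that also matches [−son, +cont, +voice] is /ʐ/. Applying [−voice] turns the voiced retroflex fricative into /ʂ/ (voiceless retroflex fricative), giving [ʂyjæɲɔʃʊ].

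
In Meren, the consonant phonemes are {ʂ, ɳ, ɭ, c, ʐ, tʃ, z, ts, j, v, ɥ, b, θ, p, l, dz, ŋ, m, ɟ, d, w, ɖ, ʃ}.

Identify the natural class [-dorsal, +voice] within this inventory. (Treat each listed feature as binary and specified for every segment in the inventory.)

First, the [-dorsal] segments are /ʂ, ɳ, ɭ, ʐ, tʃ, z, ts, v, b, θ, p, l, dz, m, d, ɖ, ʃ/.
Intersecting with [+voice] leaves /ɳ, ɭ, ʐ, z, v, b, l, dz, m, d, ɖ/.

ɳ, ɭ, ʐ, z, v, b, l, dz, m, d, ɖ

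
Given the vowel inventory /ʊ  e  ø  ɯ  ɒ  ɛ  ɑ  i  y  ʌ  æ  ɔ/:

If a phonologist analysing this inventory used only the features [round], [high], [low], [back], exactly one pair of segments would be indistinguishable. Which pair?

ɛ, e

/ɛ/ (mid front unrounded lax vowel) and /e/ (mid front unrounded tense vowel) are both [−round], [−high], [−low], [−back], so none of the listed features separates them. (They do differ in [tense], which is not among the given features.) Every other pair in the inventory differs on at least one listed feature.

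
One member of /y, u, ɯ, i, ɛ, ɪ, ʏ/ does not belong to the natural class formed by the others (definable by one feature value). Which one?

The remaining segments after removing /ɛ/ share [+high]; /ɛ/ (mid front unrounded lax vowel) is [−high]. For every other candidate removal, the leftover set fails to share any single feature value that the removed segment lacks.

ɛ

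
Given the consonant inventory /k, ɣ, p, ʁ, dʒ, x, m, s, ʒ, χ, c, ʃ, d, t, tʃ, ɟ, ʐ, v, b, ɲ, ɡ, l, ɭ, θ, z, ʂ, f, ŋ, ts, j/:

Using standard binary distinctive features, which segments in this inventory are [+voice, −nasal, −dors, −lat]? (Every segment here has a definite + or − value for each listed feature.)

dʒ, ʒ, d, ʐ, v, b, z

Eliminate segments failing any feature: /k, p, x, s, χ, c, ʃ, t, tʃ, θ, ʂ, f, ts/ are [−voice]; /ɣ, ʁ, ɟ, ɡ, j/ are [+dorsal]; /m, ɲ, ŋ/ are [+nasal]; /l, ɭ/ are [+lateral]. The remaining /dʒ, ʒ, d, ʐ, v, b, z/ satisfy [+voice], [−nasal], [−dorsal], [−lateral].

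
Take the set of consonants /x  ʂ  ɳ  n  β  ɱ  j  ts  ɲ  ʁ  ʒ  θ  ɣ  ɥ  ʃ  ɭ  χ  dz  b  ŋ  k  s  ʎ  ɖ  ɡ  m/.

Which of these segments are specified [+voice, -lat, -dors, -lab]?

ɳ, n, ʒ, dz, ɖ

Eliminate segments failing any feature: /x, ʂ, ts, θ, ʃ, χ, k, s/ are [-voice]; /β, ɱ, b, m/ are [+labial]; /j, ɲ, ʁ, ɣ, ɥ, ŋ, ɡ/ are [+dorsal]; /ɭ, ʎ/ are [+lateral]. The remaining /ɳ, n, ʒ, dz, ɖ/ satisfy [+voice], [-lateral], [-dorsal], [-labial].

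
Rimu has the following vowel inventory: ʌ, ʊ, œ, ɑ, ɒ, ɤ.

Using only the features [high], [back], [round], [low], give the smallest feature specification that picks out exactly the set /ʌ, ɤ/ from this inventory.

The class [-low], [-round] has exactly /ʌ, ɤ/ as its extension in this inventory. No smaller conjunction from the listed features achieves this: [-round] alone would also admit /ɑ/; [-low] alone would also admit /ʊ, œ/; and checking the remaining single features turns up none with this extension.

[-low, -round]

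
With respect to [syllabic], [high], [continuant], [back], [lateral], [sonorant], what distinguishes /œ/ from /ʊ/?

[high], [back]

The two segments share [+syllabic], [+continuant], [−lateral], [+sonorant]. The only features from the list on which they differ: /œ/ is [−high] while /ʊ/ is [+high]; /œ/ is [−back] while /ʊ/ is [+back].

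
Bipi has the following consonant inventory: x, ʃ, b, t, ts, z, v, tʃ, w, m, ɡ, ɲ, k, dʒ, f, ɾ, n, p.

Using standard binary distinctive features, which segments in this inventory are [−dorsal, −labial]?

ʃ, t, ts, z, tʃ, dʒ, ɾ, n

The [−dorsal] segments are /ʃ, b, t, ts, z, v, tʃ, m, dʒ, f, ɾ, n, p/.
Of those, [−labial] leaves /ʃ, t, ts, z, tʃ, dʒ, ɾ, n/.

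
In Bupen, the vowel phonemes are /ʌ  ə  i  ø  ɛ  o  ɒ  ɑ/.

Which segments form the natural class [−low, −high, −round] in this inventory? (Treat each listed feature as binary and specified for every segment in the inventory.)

ʌ, ə, ɛ

Checking each segment against [−low], [−high], [−round]: /ʌ/ (mid back unrounded lax vowel), /ə/ (mid central vowel (schwa)), /ɛ/ (mid front unrounded lax vowel) satisfy every feature; every other segment in the inventory fails at least one.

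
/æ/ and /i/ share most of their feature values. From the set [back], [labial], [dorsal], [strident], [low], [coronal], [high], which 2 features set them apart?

[high], [low]

The two segments share [−back], [−labial], [+dorsal], [−strident], [−coronal]. The only features from the list on which they differ: /æ/ is [−high] while /i/ is [+high]; /æ/ is [+low] while /i/ is [−low].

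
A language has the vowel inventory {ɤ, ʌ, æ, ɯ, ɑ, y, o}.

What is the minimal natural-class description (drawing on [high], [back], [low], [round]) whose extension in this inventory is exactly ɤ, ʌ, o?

[−high, −low]

/ɤ, ʌ, o/ are all [−high], [−low], and no other segment in the inventory matches both values. Dropping any one of them over-generates: [−low] alone would also admit /ɯ, y/; [−high] alone would also admit /æ, ɑ/. No other single listed feature picks out exactly this set either, so fewer than two features will not do.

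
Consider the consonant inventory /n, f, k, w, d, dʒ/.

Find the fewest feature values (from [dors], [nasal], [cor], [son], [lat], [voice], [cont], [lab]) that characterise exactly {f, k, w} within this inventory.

Every target segment is [−coronal] and no other inventory member is, so one feature is enough.

[−cor]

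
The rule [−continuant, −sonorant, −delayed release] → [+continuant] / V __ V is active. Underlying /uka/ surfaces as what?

Only /k/ occurs between two vowels (/u/ __ /a/) and matches the structural description. It is a voiceless velar stop, so [−continuant, −sonorant, −delayed release] holds; changing it to [+continuant] with all other features held fixed yields /x/ (voiceless velar fricative). No other segment meets both the structural description and the environment, so the output is [uxa].

[uxa]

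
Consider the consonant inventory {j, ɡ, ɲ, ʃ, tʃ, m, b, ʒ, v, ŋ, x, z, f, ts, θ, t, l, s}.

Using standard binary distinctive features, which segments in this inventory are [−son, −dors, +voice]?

b, ʒ, v, z

Among the inventory, the [−sonorant] segments are /ɡ, ʃ, tʃ, b, ʒ, v, x, z, f, ts, θ, t, s/.
Of those, [−dorsal] gives /ʃ, tʃ, b, ʒ, v, z, f, ts, θ, t, s/.
Within that set, [+voice] leaves /b, ʒ, v, z/.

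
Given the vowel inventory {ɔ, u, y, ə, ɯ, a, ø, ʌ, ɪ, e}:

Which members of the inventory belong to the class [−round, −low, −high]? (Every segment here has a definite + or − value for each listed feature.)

ə, ʌ, e

Checking each segment against [−round], [−low], [−high]: /ə/ (mid central vowel (schwa)), /ʌ/ (mid back unrounded lax vowel), /e/ (mid front unrounded tense vowel) satisfy every feature; every other segment in the inventory fails at least one.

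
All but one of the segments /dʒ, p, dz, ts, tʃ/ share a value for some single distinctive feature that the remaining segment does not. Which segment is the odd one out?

/dʒ, dz, ts, tʃ/ are all [+delayed release], but /p/ (voiceless bilabial stop) is [-delayed release]. No other single segment can be removed to leave a set sharing one feature value that the removed segment lacks, so /p/ is the odd one out.

p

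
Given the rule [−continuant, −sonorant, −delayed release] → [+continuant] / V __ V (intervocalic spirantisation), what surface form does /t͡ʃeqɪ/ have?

[t͡ʃeχɪ]

/q/ satisfies [−continuant, −sonorant, −delayed release] and sits in V __ V. The [+continuant] counterpart of the voiceless uvular stop is /χ/. Other segments in /t͡ʃeqɪ/ either fail the structural description or are not in the environment, so the surface form is [t͡ʃeχɪ].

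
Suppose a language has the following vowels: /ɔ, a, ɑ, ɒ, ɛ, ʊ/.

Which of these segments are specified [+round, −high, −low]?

First, the [+round] segments are /ɔ, ɒ, ʊ/.
Then [−high] gives /ɔ, ɒ/.
Within that set, [−low] leaves /ɔ/.

ɔ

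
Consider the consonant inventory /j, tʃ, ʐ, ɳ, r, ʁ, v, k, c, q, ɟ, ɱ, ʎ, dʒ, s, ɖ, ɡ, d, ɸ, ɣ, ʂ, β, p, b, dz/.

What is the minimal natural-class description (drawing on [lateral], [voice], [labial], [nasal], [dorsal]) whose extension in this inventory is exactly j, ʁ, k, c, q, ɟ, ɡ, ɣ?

[−lateral, +dorsal]

Every target segment is [−lateral], [+dorsal]; each remaining inventory member fails at least one of these. Each conjunct is needed — [+dorsal] alone would also admit /ʎ/; [−lateral] alone would also admit /tʃ, ʐ, ɳ, r, …/ — and no other single listed feature has exactly this extension, so two is the minimum.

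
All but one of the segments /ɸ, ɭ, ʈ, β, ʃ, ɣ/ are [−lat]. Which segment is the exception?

/ɣ, ʈ, ʃ, ɸ, β/ are all [−lateral]; /ɭ/ (retroflex lateral approximant) is [+lateral].

ɭ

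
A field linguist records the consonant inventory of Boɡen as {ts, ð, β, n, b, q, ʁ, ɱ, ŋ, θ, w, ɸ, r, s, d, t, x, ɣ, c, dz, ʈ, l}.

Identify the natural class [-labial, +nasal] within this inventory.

Checking each segment against [-labial], [+nasal]: /n/ (alveolar nasal), /ŋ/ (velar nasal) satisfy every feature; every other segment in the inventory fails at least one.

n, ŋ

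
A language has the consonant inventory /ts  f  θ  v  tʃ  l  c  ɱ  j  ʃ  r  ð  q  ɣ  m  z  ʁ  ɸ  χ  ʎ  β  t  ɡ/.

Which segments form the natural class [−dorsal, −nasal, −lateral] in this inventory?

Checking each segment against [−dorsal], [−nasal], [−lateral]: /ts/ (voiceless alveolar affricate), /f/ (voiceless labiodental fricative), /θ/ (voiceless dental fricative), /v/ (voiced labiodental fricative), /tʃ/ (voiceless postalveolar affricate), /ʃ/ (voiceless postalveolar fricative), among others, satisfy every feature; every other segment in the inventory fails at least one.

ts, f, θ, v, tʃ, ʃ, r, ð, z, ɸ, β, t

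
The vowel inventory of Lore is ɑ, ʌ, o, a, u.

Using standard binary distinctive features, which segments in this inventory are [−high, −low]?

ʌ, o

The [−high] segments are /ɑ, ʌ, o, a/.
Of those, [−low] leaves /ʌ, o/.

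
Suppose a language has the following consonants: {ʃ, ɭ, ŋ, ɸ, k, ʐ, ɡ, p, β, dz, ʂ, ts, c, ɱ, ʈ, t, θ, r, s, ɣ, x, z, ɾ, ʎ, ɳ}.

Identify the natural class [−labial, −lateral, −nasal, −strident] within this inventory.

Checking each segment against [−labial], [−lateral], [−nasal], [−strident]: /k/ (voiceless velar stop), /ɡ/ (voiced velar stop), /c/ (voiceless palatal stop), /ʈ/ (voiceless retroflex stop), /t/ (voiceless alveolar stop), /θ/ (voiceless dental fricative), among others, satisfy every feature; every other segment in the inventory fails at least one.

k, ɡ, c, ʈ, t, θ, r, ɣ, x, ɾ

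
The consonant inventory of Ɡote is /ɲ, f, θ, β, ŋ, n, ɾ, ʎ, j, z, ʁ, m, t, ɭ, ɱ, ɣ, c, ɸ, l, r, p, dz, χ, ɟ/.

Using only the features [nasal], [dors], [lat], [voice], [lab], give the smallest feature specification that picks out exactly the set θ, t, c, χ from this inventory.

/θ, t, c, χ/ are all [-voice], [-labial], and no other segment in the inventory matches both values. Dropping any one of them over-generates: [-labial] alone would also admit /ɲ, ŋ, n, ɾ, …/; [-voice] alone would also admit /f, ɸ, p/. No other single listed feature picks out exactly this set either, so fewer than two features will not do.

[-voice, -lab]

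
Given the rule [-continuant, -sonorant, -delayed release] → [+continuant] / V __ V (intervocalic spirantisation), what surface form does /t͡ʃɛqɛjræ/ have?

[t͡ʃɛχɛjræ]

Only /q/ occurs between two vowels (/ɛ/ __ /ɛ/) and matches the structural description. It is a voiceless uvular stop, so [-continuant, -sonorant, -delayed release] holds; changing it to [+continuant] with all other features held fixed yields /χ/ (voiceless uvular fricative). No other segment meets both the structural description and the environment, so the output is [t͡ʃɛχɛjræ].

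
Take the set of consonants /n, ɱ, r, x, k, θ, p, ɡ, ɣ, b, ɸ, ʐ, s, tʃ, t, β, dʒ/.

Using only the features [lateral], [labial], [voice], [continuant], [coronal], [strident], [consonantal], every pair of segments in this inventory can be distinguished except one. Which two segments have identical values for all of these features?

/ɱ/ (labiodental nasal) and /b/ (voiced bilabial stop) are both [-lateral], [+labial], [+voice], [-continuant], [-coronal], [-strident], [+consonantal], so none of the listed features separates them. (They do differ in [sonorant] and [nasal], which are not among the given features.) Every other pair in the inventory differs on at least one listed feature.

ɱ, b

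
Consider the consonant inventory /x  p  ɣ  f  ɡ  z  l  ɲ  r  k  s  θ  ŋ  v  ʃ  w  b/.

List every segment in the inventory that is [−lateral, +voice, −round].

Among the inventory, the [−lateral] segments are /x, p, ɣ, f, ɡ, z, ɲ, r, k, s, θ, ŋ, v, ʃ, w, b/.
Intersecting with [+voice] gives /ɣ, ɡ, z, ɲ, r, ŋ, v, w, b/.
Within that set, [−round] leaves /ɣ, ɡ, z, ɲ, r, ŋ, v, b/.

ɣ, ɡ, z, ɲ, r, ŋ, v, b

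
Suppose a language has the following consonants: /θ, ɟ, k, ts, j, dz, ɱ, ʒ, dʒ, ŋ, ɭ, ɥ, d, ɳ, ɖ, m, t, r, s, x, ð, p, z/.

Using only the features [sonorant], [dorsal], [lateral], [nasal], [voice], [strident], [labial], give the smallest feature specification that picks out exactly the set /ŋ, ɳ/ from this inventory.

/ŋ, ɳ/ are all [+nasal], [-labial], and no other segment in the inventory matches both values. Dropping any one of them over-generates: [-labial] alone would also admit /θ, ɟ, k, ts, …/; [+nasal] alone would also admit /ɱ, m/. No other single listed feature picks out exactly this set either, so fewer than two features will not do.

[+nasal, -labial]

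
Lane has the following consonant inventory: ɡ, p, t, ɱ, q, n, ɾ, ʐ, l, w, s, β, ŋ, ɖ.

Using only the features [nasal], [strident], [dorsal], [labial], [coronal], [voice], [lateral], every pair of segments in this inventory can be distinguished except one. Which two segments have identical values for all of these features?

ɖ, ɾ

Both /ɖ/ and /ɾ/ are [−nasal], [−strident], [−dorsal], [−labial], [+coronal], [+voice], [−lateral]. Since the list omits [sonorant] and [anterior] — which do distinguish the voiced retroflex stop from the alveolar tap — this pair collapses; all other pairs remain distinct.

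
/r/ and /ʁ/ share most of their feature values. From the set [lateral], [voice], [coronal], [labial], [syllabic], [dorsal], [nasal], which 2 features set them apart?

[coronal], [dorsal]

/r/ is the alveolar trill and /ʁ/ is the voiced uvular fricative. Both are [−lateral], [+voice], [−labial], [−syllabic], [−nasal]. /r/ is [+coronal] while /ʁ/ is [−coronal]; /r/ is [−dorsal] while /ʁ/ is [+dorsal], so the distinguishing features are [coronal], [dorsal].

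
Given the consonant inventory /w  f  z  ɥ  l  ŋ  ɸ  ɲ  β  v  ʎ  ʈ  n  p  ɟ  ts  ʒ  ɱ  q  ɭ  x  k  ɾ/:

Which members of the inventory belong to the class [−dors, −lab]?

First, the [−dorsal] segments are /f, z, l, ɸ, β, v, ʈ, n, p, ts, ʒ, ɱ, ɭ, ɾ/.
Within that set, [−labial] leaves /z, l, ʈ, n, ts, ʒ, ɭ, ɾ/.

z, l, ʈ, n, ts, ʒ, ɭ, ɾ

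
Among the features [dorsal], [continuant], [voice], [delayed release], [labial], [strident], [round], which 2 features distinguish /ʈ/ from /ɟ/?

/ʈ/ is the voiceless retroflex stop and /ɟ/ is the voiced palatal stop. Both are [-continuant], [-delayed release], [-labial], [-strident], [-round]. /ʈ/ is [-voice] while /ɟ/ is [+voice]; /ʈ/ is [-dorsal] while /ɟ/ is [+dorsal], so the distinguishing features are [voice], [dorsal].

[voice], [dorsal]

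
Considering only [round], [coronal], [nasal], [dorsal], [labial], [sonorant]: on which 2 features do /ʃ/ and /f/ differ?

[labial], [coronal]

The two segments share [−round], [−nasal], [−dorsal], [−sonorant]. The only features from the list on which they differ: /ʃ/ is [−labial] while /f/ is [+labial]; /ʃ/ is [+coronal] while /f/ is [−coronal].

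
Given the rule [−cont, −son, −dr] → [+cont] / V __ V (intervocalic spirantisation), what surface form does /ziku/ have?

/k/ satisfies [−cont, −son, −dr] and sits in V __ V. The [+continuant] counterpart of the voiceless velar stop is /x/. Other segments in /ziku/ either fail the structural description or are not in the environment, so the surface form is [zixu].

[zixu]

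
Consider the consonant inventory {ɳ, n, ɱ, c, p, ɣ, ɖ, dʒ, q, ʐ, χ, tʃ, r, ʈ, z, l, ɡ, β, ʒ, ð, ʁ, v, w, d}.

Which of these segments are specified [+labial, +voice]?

ɱ, β, v, w

Eliminate segments failing any feature: /ɳ, n, c, ɣ, ɖ, dʒ, q, ʐ, χ, tʃ, r, ʈ, z, l, ɡ, ʒ, ð, ʁ, d/ are [−labial]; /p/ is [−voice]. The remaining /ɱ, β, v, w/ satisfy [+labial], [+voice].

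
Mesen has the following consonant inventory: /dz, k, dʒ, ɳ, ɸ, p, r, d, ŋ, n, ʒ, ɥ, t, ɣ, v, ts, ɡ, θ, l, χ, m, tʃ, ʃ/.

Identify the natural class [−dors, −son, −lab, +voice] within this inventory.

Checking each segment against [−dorsal], [−sonorant], [−labial], [+voice]: /dz/ (voiced alveolar affricate), /dʒ/ (voiced postalveolar affricate), /d/ (voiced alveolar stop), /ʒ/ (voiced postalveolar fricative) satisfy every feature; every other segment in the inventory fails at least one.

dz, dʒ, d, ʒ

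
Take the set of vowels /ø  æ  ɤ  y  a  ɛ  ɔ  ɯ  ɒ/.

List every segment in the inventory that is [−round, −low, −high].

The [−round] segments are /æ, ɤ, a, ɛ, ɯ/.
Then [−low] gives /ɤ, ɛ, ɯ/.
Of those, [−high] leaves /ɤ, ɛ/.

ɤ, ɛ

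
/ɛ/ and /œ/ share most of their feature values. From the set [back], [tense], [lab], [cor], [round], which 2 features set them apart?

[labial], [round]

The two segments share [−back], [−tense], [−coronal]. The only features from the list on which they differ: /ɛ/ is [−labial] while /œ/ is [+labial]; /ɛ/ is [−round] while /œ/ is [+round].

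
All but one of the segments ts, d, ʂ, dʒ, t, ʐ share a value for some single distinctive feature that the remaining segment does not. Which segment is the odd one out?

/ʂ, ʐ, d, t, ts/ are all [−distributed], but /dʒ/ (voiced postalveolar affricate) is [+distributed]. No other single segment can be removed to leave a set sharing one feature value that the removed segment lacks, so /dʒ/ is the odd one out.

dʒ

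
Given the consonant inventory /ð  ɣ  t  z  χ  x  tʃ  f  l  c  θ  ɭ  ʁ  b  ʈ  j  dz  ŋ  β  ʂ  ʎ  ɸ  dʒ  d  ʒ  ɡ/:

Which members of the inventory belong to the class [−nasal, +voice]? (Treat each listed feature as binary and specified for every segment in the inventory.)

Checking each segment against [−nasal], [+voice]: /ð/ (voiced dental fricative), /ɣ/ (voiced velar fricative), /z/ (voiced alveolar fricative), /l/ (alveolar lateral approximant), /ɭ/ (retroflex lateral approximant), /ʁ/ (voiced uvular fricative), among others, satisfy every feature; every other segment in the inventory fails at least one.

ð, ɣ, z, l, ɭ, ʁ, b, j, dz, β, ʎ, dʒ, d, ʒ, ɡ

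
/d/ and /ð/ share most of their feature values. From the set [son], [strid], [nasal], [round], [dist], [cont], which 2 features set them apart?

[continuant], [distributed]

The two segments share [−sonorant], [−strident], [−nasal], [−round]. The only features from the list on which they differ: /d/ is [−continuant] while /ð/ is [+continuant]; /d/ is [−distributed] while /ð/ is [+distributed].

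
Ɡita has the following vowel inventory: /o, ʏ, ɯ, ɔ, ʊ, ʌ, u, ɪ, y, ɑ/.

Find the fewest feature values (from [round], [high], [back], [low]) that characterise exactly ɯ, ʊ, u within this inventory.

The class [+high], [+back] has exactly /ɯ, ʊ, u/ as its extension in this inventory. No smaller conjunction from the listed features achieves this: [+back] alone would also admit /o, ɔ, ʌ, ɑ/; [+high] alone would also admit /ʏ, ɪ, y/; and checking the remaining single features turns up none with this extension.

[+high, +back]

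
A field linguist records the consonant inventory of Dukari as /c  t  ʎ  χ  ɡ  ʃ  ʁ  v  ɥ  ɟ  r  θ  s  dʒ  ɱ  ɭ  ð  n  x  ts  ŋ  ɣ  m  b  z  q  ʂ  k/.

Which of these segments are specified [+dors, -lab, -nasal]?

Eliminate segments failing any feature: /t, ʃ, v, r, θ, s, dʒ, ɱ, ɭ, ð, n, ts, m, b, z, ʂ/ are [-dorsal]; /ɥ/ is [+labial]; /ŋ/ is [+nasal]. The remaining /c, ʎ, χ, ɡ, ʁ, ɟ, x, ɣ, q, k/ satisfy [+dorsal], [-labial], [-nasal].

c, ʎ, χ, ɡ, ʁ, ɟ, x, ɣ, q, k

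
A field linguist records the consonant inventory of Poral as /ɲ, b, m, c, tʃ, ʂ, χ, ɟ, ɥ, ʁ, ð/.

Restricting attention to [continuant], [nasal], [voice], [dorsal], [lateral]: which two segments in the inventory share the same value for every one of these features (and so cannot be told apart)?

Both /ɥ/ and /ʁ/ are [+continuant], [-nasal], [+voice], [+dorsal], [-lateral]. Since the list omits [labial], [round], [high] and [back] — which do distinguish the labial-palatal glide from the voiced uvular fricative — this pair collapses; all other pairs remain distinct.

ɥ, ʁ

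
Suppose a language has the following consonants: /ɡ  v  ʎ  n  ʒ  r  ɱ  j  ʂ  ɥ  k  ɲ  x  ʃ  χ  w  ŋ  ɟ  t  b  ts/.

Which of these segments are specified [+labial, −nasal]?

v, ɥ, w, b

Among the inventory, the [+labial] segments are /v, ɱ, ɥ, w, b/.
Of those, [−nasal] leaves /v, ɥ, w, b/.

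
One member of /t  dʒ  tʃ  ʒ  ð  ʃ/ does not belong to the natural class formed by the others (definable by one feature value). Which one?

/ʃ, ʒ, dʒ, tʃ, ð/ are all [+distributed], but /t/ (voiceless alveolar stop) is [−distributed]. No other single segment can be removed to leave a set sharing one feature value that the removed segment lacks, so /t/ is the odd one out.

t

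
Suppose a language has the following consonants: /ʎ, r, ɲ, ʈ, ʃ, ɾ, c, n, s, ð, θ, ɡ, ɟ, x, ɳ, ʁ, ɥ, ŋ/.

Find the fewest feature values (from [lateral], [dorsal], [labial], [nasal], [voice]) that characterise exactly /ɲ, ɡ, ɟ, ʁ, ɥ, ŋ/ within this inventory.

Every target segment is [+voice], [-lateral], [+dorsal]; each remaining inventory member fails at least one of these. Each conjunct is needed — [-lateral, +dorsal] alone would also admit /c, x/; [+voice, +dorsal] alone would also admit /ʎ/; [+voice, -lateral] alone would also admit /r, ɾ, n, ð, …/ — and no other combination of two listed features has exactly this extension, so three is the minimum.

[+voice, -lateral, +dorsal]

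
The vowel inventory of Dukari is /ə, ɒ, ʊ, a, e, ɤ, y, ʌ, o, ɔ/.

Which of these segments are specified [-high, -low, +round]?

o, ɔ

Checking each segment against [-high], [-low], [+round]: /o/ (mid back rounded tense vowel), /ɔ/ (mid back rounded lax vowel) satisfy every feature; every other segment in the inventory fails at least one.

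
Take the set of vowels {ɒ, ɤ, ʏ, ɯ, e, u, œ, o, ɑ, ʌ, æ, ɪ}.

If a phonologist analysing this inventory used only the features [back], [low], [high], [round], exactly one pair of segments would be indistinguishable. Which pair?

ɤ, ʌ

On the given features, /ɤ/ and /ʌ/ have an identical profile: [+back], [−low], [−high], [−round]. No other two segments in the inventory coincide on all 4 features. (They do differ in [tense], which is not among the given features.)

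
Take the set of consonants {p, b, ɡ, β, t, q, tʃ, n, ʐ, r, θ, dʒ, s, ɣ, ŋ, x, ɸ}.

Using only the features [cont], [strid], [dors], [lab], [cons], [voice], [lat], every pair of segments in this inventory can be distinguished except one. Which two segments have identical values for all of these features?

/ŋ/ (velar nasal) and /ɡ/ (voiced velar stop) are both [-continuant], [-strident], [+dorsal], [-labial], [+consonantal], [+voice], [-lateral], so none of the listed features separates them. (They do differ in [sonorant] and [nasal], which are not among the given features.) Every other pair in the inventory differs on at least one listed feature.

ŋ, ɡ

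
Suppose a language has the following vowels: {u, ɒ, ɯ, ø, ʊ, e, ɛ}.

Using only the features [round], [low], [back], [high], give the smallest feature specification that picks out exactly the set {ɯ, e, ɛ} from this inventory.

[−round]

Every target segment is [−round] and no other inventory member is, so one feature is enough.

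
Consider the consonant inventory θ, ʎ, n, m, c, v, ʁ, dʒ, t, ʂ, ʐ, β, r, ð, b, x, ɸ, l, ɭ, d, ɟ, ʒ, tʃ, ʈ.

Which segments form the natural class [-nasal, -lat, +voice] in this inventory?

v, ʁ, dʒ, ʐ, β, r, ð, b, d, ɟ, ʒ

Eliminate segments failing any feature: /θ, c, t, ʂ, x, ɸ, tʃ, ʈ/ are [-voice]; /ʎ, l, ɭ/ are [+lateral]; /n, m/ are [+nasal]. The remaining /v, ʁ, dʒ, ʐ, β, r, ð, b, d, ɟ, ʒ/ satisfy [-nasal], [-lateral], [+voice].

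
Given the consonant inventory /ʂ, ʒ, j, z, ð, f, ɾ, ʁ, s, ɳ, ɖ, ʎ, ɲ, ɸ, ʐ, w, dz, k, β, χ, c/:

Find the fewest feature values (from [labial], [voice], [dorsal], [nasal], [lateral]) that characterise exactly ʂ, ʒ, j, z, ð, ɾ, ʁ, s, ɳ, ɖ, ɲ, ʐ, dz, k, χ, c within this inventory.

[−lateral, −labial]

/ʂ, ʒ, j, z, ð, ɾ, ʁ, s, ɳ, ɖ, ɲ, ʐ, dz, k, χ, c/ are all [−lateral], [−labial], and no other segment in the inventory matches both values. Dropping any one of them over-generates: [−labial] alone would also admit /ʎ/; [−lateral] alone would also admit /f, ɸ, w, β/. No other single listed feature picks out exactly this set either, so fewer than two features will not do.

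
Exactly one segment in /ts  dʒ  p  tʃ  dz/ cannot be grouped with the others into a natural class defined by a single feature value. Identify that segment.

The remaining segments after removing /p/ share [+delayed release]; /p/ (voiceless bilabial stop) is [-delayed release]. For every other candidate removal, the leftover set fails to share any single feature value that the removed segment lacks.

p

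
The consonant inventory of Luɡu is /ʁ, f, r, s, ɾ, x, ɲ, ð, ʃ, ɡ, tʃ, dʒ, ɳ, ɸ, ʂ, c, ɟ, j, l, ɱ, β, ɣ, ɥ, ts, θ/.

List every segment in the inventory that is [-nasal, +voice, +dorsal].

First, the [-nasal] segments are /ʁ, f, r, s, ɾ, x, ð, ʃ, ɡ, tʃ, dʒ, ɸ, ʂ, c, ɟ, j, l, β, ɣ, ɥ, ts, θ/.
Within that set, [+voice] gives /ʁ, r, ɾ, ð, ɡ, dʒ, ɟ, j, l, β, ɣ, ɥ/.
Intersecting with [+dorsal] leaves /ʁ, ɡ, ɟ, j, ɣ, ɥ/.

ʁ, ɡ, ɟ, j, ɣ, ɥ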